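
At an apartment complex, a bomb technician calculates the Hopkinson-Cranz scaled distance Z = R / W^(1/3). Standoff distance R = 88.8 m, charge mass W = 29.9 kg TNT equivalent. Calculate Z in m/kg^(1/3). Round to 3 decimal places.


Scaled distance calculation:
W^(1/3) = 29.9^(1/3) = 3.103776
Z = R / W^(1/3) = 88.8 / 3.103776
Z = 28.610 m/kg^(1/3)

28.610


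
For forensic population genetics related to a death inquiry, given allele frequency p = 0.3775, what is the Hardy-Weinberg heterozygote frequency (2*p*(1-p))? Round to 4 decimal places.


Hardy-Weinberg heterozygote frequency:
q = 1 - p = 1 - 0.3775 = 0.6225
2pq = 2 * 0.3775 * 0.6225 = 0.4700

0.4700


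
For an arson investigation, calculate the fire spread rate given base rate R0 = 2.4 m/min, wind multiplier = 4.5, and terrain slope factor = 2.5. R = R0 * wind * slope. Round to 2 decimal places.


Fire spread rate calculation:
R = R0 * wind_factor * slope_factor
= 2.4 * 4.5 * 2.5
= 10.8 * 2.5
= 27.00 m/min

27.00


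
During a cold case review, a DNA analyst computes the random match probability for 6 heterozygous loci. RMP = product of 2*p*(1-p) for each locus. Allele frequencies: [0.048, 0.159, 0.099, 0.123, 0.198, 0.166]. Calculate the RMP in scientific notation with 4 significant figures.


Computing RMP for 6 loci:
Locus 1: 2 * 0.048 * 0.952 = 0.091392
Locus 2: 2 * 0.159 * 0.841 = 0.267438
Locus 3: 2 * 0.099 * 0.901 = 0.178398
Locus 4: 2 * 0.123 * 0.877 = 0.215742
Locus 5: 2 * 0.198 * 0.802 = 0.317592
Locus 6: 2 * 0.166 * 0.834 = 0.276888
RMP = 8.272e-05

8.272e-05


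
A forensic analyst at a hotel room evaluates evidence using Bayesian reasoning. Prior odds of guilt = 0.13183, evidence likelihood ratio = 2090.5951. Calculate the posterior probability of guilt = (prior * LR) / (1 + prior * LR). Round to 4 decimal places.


Bayesian evidence evaluation:
Posterior odds = prior_odds * LR = 0.13183 * 2090.5951 = 275.6032
Posterior probability = posterior_odds / (1 + posterior_odds)
= 275.6032 / (1 + 275.6032)
= 275.6032 / 276.6032
= 0.9964

0.9964


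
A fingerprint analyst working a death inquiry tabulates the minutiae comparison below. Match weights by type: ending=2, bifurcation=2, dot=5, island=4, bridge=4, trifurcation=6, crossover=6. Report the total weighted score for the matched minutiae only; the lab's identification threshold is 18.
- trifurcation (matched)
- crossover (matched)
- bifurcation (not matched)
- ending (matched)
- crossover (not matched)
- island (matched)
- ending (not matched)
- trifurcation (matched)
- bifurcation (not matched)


Weighted minutiae match score:
  trifurcation: matched, +6 (running total 6)
  crossover: matched, +6 (running total 12)
  bifurcation: not matched, +0
  ending: matched, +2 (running total 14)
  crossover: not matched, +0
  island: matched, +4 (running total 18)
  ending: not matched, +0
  trifurcation: matched, +6 (running total 24)
  bifurcation: not matched, +0
Total score = 24
Threshold = 18; verdict = identification

24


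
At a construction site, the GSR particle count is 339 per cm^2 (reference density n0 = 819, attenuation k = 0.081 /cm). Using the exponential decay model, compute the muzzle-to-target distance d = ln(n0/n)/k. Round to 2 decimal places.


GSR distance calculation:
n0/n = 819 / 339 = 2.415929
ln(n0/n) = 0.882084
d = 0.882084 / 0.081 = 10.89 cm

10.89


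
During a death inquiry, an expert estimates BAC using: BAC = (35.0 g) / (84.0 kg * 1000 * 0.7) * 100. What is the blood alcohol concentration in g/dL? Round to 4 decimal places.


Applying the Widmark formula:
BAC = (dose_g / (body_wt * 1000 * r)) * 100
Denominator = 84.0 * 1000 * 0.7 = 58800
BAC = (35.0 / 58800) * 100
BAC = 0.0595 g/dL

0.0595


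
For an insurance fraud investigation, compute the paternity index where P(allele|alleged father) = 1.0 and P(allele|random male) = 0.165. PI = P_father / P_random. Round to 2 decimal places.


Paternity Index calculation:
PI = P(allele|father) / P(allele|random)
PI = 1.0 / 0.165
PI = 6.06

6.06


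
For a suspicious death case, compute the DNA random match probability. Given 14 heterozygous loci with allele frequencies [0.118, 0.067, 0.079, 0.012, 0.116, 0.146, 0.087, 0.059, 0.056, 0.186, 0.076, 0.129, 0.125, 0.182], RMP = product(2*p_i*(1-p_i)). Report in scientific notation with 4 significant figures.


Computing RMP for 14 loci:
Locus 1: 2 * 0.118 * 0.882 = 0.208152
Locus 2: 2 * 0.067 * 0.933 = 0.125022
Locus 3: 2 * 0.079 * 0.921 = 0.145518
Locus 4: 2 * 0.012 * 0.988 = 0.023712
Locus 5: 2 * 0.116 * 0.884 = 0.205088
Locus 6: 2 * 0.146 * 0.854 = 0.249368
Locus 7: 2 * 0.087 * 0.913 = 0.158862
Locus 8: 2 * 0.059 * 0.941 = 0.111038
Locus 9: 2 * 0.056 * 0.944 = 0.105728
Locus 10: 2 * 0.186 * 0.814 = 0.302808
Locus 11: 2 * 0.076 * 0.924 = 0.140448
Locus 12: 2 * 0.129 * 0.871 = 0.224718
Locus 13: 2 * 0.125 * 0.875 = 0.21875
Locus 14: 2 * 0.182 * 0.818 = 0.297752
RMP = 5.331e-12

5.331e-12


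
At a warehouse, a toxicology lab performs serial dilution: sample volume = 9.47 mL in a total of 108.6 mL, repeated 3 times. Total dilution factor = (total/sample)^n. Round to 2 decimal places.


Dilution factor calculation:
Single dilution = V_total / V_sample = 108.6 / 9.47 ≈ 11.467793
Number of dilutions = 3
Total DF = (108.6 / 9.47)^3 (full precision, rounded at the end) = 1508.13

1508.13


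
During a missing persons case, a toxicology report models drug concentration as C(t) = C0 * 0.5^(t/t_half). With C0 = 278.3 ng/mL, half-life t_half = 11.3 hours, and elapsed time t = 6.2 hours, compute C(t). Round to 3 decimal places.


Drug concentration decay:
Number of half-lives = t / t_half = 6.2 / 11.3 = 0.548673
Decay factor = 0.5^0.548673 = 0.68364866
C(t) = 278.3 * 0.68364866 = 190.259 ng/mL

190.259


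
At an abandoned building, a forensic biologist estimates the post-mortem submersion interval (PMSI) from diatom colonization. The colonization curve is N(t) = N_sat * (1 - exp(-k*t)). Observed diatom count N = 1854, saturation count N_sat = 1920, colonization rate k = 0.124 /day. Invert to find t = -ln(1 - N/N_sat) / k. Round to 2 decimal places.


PMSI from diatom colonization curve:
N / N_sat = 1854 / 1920 = 0.965625
1 - N/N_sat = 0.034375
ln(1 - N/N_sat) = -3.370426
t = -ln(1 - N/N_sat) / k = -(-3.370426) / 0.124 = 27.18 days

27.18


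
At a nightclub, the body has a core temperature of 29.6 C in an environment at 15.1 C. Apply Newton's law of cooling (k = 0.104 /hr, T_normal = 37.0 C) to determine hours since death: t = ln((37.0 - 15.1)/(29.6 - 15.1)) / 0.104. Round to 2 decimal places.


Using Newton's law of cooling:
t = ln((T_normal - T_ambient) / (T_body - T_ambient)) / k
T_normal - T_ambient = 21.9
T_body - T_ambient = 14.5
Ratio = 1.510345
ln(ratio) = 0.412338
t = 0.412338 / 0.104 = 3.96 hours

3.96


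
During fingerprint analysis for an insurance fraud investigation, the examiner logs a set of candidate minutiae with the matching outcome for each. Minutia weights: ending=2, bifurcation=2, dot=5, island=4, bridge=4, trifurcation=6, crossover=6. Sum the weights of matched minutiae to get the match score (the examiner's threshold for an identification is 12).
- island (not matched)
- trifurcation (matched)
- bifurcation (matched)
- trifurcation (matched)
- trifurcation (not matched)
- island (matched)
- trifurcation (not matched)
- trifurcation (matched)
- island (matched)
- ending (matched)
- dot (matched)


Weighted minutiae match score:
  island: not matched, +0
  trifurcation: matched, +6 (running total 6)
  bifurcation: matched, +2 (running total 8)
  trifurcation: matched, +6 (running total 14)
  trifurcation: not matched, +0
  island: matched, +4 (running total 18)
  trifurcation: not matched, +0
  trifurcation: matched, +6 (running total 24)
  island: matched, +4 (running total 28)
  ending: matched, +2 (running total 30)
  dot: matched, +5 (running total 35)
Total score = 35
Threshold = 12; verdict = identification

35


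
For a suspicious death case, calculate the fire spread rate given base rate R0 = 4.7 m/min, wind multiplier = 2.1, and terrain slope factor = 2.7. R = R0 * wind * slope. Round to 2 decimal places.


Fire spread rate calculation:
R = R0 * wind_factor * slope_factor
= 4.7 * 2.1 * 2.7
= 9.87 * 2.7
= 26.65 m/min

26.65


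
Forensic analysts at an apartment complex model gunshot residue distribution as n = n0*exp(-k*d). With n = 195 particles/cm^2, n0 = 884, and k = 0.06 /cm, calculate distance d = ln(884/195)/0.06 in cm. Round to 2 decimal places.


GSR distance calculation:
n0/n = 884 / 195 = 4.533333
ln(n0/n) = 1.511457
d = 1.511457 / 0.06 = 25.19 cm

25.19


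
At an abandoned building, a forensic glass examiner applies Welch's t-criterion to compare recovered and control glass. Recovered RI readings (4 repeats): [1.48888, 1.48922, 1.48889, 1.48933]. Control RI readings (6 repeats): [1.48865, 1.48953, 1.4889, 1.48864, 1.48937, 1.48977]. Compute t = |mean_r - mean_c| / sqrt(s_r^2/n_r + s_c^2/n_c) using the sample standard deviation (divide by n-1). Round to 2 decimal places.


Welch's t-criterion for glass RI comparison:
Recovered mean = sum / n_r = 5.95632 / 4 = 1.48908
Control mean = sum / n_c = 8.93486 / 6 = 1.4891433
Recovered sample variance s_r^2 = 5.27333e-08
Control sample variance s_c^2 = 2.29907e-07
Welch SE (unpooled) = sqrt(s_r^2/n_r + s_c^2/n_c) = sqrt(1.31833e-08 + 3.83178e-08) = sqrt(5.15011e-08) = 0.000226939
|mean_r - mean_c| = 6.33333e-05
t = 6.33333e-05 / 0.000226939 = 0.28

0.28


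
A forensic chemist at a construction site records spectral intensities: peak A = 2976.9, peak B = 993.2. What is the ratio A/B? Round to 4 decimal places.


Spectral peak ratio:
Peak A = 2976.9 counts
Peak B = 993.2 counts
Ratio = 2976.9 / 993.2 = 2.9973

2.9973


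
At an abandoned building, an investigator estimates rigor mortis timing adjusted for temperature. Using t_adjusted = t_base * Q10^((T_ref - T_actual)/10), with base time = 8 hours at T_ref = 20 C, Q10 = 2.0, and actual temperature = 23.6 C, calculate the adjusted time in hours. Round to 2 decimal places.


Rigor mortis time adjustment:
Exponent = (T_ref - T_actual) / 10 = (20 - 23.6) / 10 = -0.36
Q10 factor = 2.0^-0.36 = 0.77916
t_adjusted = 8 * 0.77916 = 6.23 hours

6.23


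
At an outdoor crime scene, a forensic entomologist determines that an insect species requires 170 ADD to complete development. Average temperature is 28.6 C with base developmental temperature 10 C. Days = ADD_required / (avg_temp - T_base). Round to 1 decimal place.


Insect development time:
Effective temperature = avg_temp - T_base = 28.6 - 10 = 18.6 C
Days = ADD / effective_temp = 170 / 18.6 = 9.1 days

9.1


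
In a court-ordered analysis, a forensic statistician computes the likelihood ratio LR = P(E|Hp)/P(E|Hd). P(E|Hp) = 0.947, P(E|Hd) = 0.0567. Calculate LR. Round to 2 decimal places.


Likelihood ratio calculation:
LR = P(E|Hp) / P(E|Hd)
LR = 0.947 / 0.0567
LR = 16.70

16.70


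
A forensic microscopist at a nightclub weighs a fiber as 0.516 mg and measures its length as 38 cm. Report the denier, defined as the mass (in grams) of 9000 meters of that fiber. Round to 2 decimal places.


Denier calculation:
Mass in grams = 0.516 mg / 1000 = 0.000516 g
Length in meters = 38 cm / 100 = 0.38 m
Linear density = mass / length = 0.000516 / 0.38 = 0.00135789 g/m
Denier = (g/m) * 9000 = 0.00135789 * 9000 = 12.22

12.22


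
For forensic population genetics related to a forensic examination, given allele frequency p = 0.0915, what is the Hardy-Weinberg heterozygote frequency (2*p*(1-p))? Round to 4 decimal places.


Hardy-Weinberg heterozygote frequency:
q = 1 - p = 1 - 0.0915 = 0.9085
2pq = 2 * 0.0915 * 0.9085 = 0.1663

0.1663


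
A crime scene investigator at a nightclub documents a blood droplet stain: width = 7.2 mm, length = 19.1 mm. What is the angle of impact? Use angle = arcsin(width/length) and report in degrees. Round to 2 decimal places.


Blood spatter impact angle calculation:
width / length = 7.2 / 19.1 = 0.376963
angle = arcsin(0.376963)
angle = 22.15 degrees

22.15


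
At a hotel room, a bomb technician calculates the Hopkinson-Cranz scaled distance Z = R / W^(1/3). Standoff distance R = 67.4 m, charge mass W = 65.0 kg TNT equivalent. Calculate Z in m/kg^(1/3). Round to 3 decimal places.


Scaled distance calculation:
W^(1/3) = 65.0^(1/3) = 4.020726
Z = R / W^(1/3) = 67.4 / 4.020726
Z = 16.763 m/kg^(1/3)

16.763


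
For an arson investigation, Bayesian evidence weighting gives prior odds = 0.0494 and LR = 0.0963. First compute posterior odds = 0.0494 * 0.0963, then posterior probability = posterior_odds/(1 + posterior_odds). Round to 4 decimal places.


Bayesian evidence evaluation:
Posterior odds = prior_odds * LR = 0.0494 * 0.0963 = 0.00475722
Posterior probability = posterior_odds / (1 + posterior_odds)
= 0.00475722 / (1 + 0.00475722)
= 0.00475722 / 1.00475722
= 0.0047

0.0047


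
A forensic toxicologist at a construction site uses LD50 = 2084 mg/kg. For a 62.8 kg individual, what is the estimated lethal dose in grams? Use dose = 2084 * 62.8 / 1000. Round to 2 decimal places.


Lethal dose calculation:
Lethal dose = LD50 * body_weight / 1000
= 2084 * 62.8 / 1000
= 130875.2 / 1000
= 130.88 g

130.88


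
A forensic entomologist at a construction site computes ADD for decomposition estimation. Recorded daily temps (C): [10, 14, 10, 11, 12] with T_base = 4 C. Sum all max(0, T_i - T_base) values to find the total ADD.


Computing ADD day by day:
Day 1: max(0, 10 - 4) = 6
Day 2: max(0, 14 - 4) = 10
Day 3: max(0, 10 - 4) = 6
Day 4: max(0, 11 - 4) = 7
Day 5: max(0, 12 - 4) = 8
Total ADD = 37

37


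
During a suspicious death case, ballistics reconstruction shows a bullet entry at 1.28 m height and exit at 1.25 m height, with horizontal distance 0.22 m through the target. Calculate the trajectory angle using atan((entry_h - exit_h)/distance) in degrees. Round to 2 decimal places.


Bullet trajectory angle:
Height difference = 1.28 - 1.25 = 0.03 m
angle = atan(0.03 / 0.22)
angle = atan(0.136364)
angle = 7.77 degrees

7.77


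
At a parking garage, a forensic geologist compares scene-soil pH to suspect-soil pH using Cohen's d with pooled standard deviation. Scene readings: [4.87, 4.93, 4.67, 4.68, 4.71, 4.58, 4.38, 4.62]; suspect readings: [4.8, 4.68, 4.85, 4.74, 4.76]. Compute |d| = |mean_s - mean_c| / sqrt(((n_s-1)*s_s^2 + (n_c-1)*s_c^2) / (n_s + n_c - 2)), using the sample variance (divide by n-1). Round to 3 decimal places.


Pooled-variance Cohen's d for soil pH comparison:
Scene mean = 37.44 / 8 = 4.68
Suspect mean = 23.83 / 5 = 4.766
Scene sample variance s_s^2 = 0.029029
Suspect sample variance s_c^2 = 0.00408
Pooled variance = ((n_s-1)*s_s^2 + (n_c-1)*s_c^2) / (n_s + n_c - 2) = 0.019956
Pooled SD = sqrt(0.019956) = 0.141266
Mean difference = -0.086
|d| = |-0.086| / 0.141266 = 0.609

0.609


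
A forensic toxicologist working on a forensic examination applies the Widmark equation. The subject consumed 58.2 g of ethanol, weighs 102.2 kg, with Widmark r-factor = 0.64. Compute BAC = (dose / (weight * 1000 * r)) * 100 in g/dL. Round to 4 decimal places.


Applying the Widmark formula:
BAC = (dose_g / (body_wt * 1000 * r)) * 100
Denominator = 102.2 * 1000 * 0.64 = 65408
BAC = (58.2 / 65408) * 100
BAC = 0.0890 g/dL

0.0890


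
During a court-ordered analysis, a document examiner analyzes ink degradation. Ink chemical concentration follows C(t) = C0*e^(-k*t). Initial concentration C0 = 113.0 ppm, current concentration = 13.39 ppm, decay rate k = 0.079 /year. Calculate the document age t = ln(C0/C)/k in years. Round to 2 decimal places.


Document age estimation:
C0/C = 113.0 / 13.39 = 8.439134
ln(C0/C) = 2.13288
t = 2.13288 / 0.079 = 27.00 years

27.00


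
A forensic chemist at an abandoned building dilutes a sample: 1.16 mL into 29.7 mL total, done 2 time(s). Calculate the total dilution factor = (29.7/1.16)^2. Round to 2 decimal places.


Dilution factor calculation:
Single dilution = V_total / V_sample = 29.7 / 1.16 ≈ 25.603448
Number of dilutions = 2
Total DF = (29.7 / 1.16)^2 (full precision, rounded at the end) = 655.54

655.54


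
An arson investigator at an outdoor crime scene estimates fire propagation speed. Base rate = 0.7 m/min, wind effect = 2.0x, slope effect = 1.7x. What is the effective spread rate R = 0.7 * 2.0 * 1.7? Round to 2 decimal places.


Fire spread rate calculation:
R = R0 * wind_factor * slope_factor
= 0.7 * 2.0 * 1.7
= 1.4 * 1.7
= 2.38 m/min

2.38


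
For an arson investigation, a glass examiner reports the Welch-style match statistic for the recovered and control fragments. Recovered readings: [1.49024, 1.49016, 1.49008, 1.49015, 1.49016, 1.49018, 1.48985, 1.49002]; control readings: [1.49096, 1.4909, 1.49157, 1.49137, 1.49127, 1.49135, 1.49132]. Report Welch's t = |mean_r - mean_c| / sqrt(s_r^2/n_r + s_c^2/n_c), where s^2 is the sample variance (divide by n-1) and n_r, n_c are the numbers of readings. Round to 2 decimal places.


Welch's t-criterion for glass RI comparison:
Recovered mean = sum / n_r = 11.92084 / 8 = 1.490105
Control mean = sum / n_c = 10.43874 / 7 = 1.4912486
Recovered sample variance s_r^2 = 1.49714e-08
Control sample variance s_c^2 = 5.64476e-08
Welch SE (unpooled) = sqrt(s_r^2/n_r + s_c^2/n_c) = sqrt(1.87143e-09 + 8.06395e-09) = sqrt(9.93538e-09) = 9.96764e-05
|mean_r - mean_c| = 0.00114357
t = 0.00114357 / 9.96764e-05 = 11.47

11.47


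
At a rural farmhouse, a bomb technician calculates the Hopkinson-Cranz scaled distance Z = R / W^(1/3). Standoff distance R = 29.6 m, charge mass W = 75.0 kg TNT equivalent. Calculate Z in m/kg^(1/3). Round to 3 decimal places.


Scaled distance calculation:
W^(1/3) = 75.0^(1/3) = 4.217163
Z = R / W^(1/3) = 29.6 / 4.217163
Z = 7.019 m/kg^(1/3)

7.019


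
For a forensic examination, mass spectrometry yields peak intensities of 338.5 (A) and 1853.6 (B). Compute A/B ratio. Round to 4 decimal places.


Spectral peak ratio:
Peak A = 338.5 counts
Peak B = 1853.6 counts
Ratio = 338.5 / 1853.6 = 0.1826

0.1826


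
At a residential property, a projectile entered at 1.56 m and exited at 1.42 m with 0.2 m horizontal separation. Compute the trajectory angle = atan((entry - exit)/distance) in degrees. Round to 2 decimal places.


Bullet trajectory angle:
Height difference = 1.56 - 1.42 = 0.14 m
angle = atan(0.14 / 0.2)
angle = atan(0.7)
angle = 34.99 degrees

34.99


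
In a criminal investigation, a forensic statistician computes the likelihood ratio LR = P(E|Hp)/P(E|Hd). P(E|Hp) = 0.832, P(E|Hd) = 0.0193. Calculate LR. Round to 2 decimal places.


Likelihood ratio calculation:
LR = P(E|Hp) / P(E|Hd)
LR = 0.832 / 0.0193
LR = 43.11

43.11


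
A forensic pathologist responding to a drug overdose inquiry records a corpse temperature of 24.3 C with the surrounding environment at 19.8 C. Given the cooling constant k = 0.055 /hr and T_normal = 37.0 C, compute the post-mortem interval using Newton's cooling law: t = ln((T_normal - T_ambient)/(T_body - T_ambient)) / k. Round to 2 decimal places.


Using Newton's law of cooling:
t = ln((T_normal - T_ambient) / (T_body - T_ambient)) / k
T_normal - T_ambient = 17.2
T_body - T_ambient = 4.5
Ratio = 3.822222
ln(ratio) = 1.340832
t = 1.340832 / 0.055 = 24.38 hours

24.38


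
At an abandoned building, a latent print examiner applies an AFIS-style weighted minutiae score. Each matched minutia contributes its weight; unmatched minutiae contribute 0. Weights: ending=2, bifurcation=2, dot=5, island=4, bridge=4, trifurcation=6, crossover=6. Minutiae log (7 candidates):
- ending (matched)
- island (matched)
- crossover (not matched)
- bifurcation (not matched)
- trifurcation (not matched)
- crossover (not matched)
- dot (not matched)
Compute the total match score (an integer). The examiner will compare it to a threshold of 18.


Weighted minutiae match score:
  ending: matched, +2 (running total 2)
  island: matched, +4 (running total 6)
  crossover: not matched, +0
  bifurcation: not matched, +0
  trifurcation: not matched, +0
  crossover: not matched, +0
  dot: not matched, +0
Total score = 6
Threshold = 18; verdict = inconclusive

6


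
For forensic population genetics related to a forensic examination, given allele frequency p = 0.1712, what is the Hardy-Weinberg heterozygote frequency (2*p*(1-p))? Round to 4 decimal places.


Hardy-Weinberg heterozygote frequency:
q = 1 - p = 1 - 0.1712 = 0.8288
2pq = 2 * 0.1712 * 0.8288 = 0.2838

0.2838


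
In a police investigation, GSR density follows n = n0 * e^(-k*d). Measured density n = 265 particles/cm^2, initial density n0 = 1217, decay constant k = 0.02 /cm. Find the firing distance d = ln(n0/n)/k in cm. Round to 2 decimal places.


GSR distance calculation:
n0/n = 1217 / 265 = 4.592453
ln(n0/n) = 1.524414
d = 1.524414 / 0.02 = 76.22 cm

76.22


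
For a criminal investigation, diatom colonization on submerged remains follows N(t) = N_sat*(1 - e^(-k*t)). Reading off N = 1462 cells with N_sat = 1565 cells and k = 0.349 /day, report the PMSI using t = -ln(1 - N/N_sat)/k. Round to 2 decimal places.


PMSI from diatom colonization curve:
N / N_sat = 1462 / 1565 = 0.934185
1 - N/N_sat = 0.065815
ln(1 - N/N_sat) = -2.720908
t = -ln(1 - N/N_sat) / k = -(-2.720908) / 0.349 = 7.80 days

7.80


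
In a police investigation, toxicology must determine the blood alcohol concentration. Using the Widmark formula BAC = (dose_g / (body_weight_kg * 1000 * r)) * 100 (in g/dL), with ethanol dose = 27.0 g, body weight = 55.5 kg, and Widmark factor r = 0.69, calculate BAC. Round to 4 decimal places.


Applying the Widmark formula:
BAC = (dose_g / (body_wt * 1000 * r)) * 100
Denominator = 55.5 * 1000 * 0.69 = 38295
BAC = (27.0 / 38295) * 100
BAC = 0.0705 g/dL

0.0705


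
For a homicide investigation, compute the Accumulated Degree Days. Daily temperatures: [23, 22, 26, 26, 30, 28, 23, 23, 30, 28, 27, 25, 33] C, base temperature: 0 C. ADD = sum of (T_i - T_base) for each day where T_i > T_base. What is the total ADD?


Computing ADD day by day:
Day 1: max(0, 23 - 0) = 23
Day 2: max(0, 22 - 0) = 22
Day 3: max(0, 26 - 0) = 26
Day 4: max(0, 26 - 0) = 26
Day 5: max(0, 30 - 0) = 30
Day 6: max(0, 28 - 0) = 28
Day 7: max(0, 23 - 0) = 23
Day 8: max(0, 23 - 0) = 23
Day 9: max(0, 30 - 0) = 30
Day 10: max(0, 28 - 0) = 28
Day 11: max(0, 27 - 0) = 27
Day 12: max(0, 25 - 0) = 25
Day 13: max(0, 33 - 0) = 33
Total ADD = 344

344


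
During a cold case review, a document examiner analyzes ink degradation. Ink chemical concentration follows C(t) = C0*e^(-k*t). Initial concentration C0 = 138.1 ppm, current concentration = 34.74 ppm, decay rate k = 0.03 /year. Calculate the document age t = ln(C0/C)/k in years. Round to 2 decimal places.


Document age estimation:
C0/C = 138.1 / 34.74 = 3.975245
ln(C0/C) = 1.380086
t = 1.380086 / 0.03 = 46.00 years

46.00


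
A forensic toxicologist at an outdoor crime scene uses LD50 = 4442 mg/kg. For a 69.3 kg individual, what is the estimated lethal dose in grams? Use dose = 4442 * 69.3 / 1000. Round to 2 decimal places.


Lethal dose calculation:
Lethal dose = LD50 * body_weight / 1000
= 4442 * 69.3 / 1000
= 307830.6 / 1000
= 307.83 g

307.83


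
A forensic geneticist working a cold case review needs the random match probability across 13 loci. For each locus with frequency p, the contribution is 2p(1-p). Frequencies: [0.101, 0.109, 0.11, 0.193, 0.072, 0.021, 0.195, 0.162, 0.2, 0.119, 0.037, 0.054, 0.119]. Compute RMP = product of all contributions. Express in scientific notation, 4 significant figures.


Computing RMP for 13 loci:
Locus 1: 2 * 0.101 * 0.899 = 0.181598
Locus 2: 2 * 0.109 * 0.891 = 0.194238
Locus 3: 2 * 0.11 * 0.89 = 0.1958
Locus 4: 2 * 0.193 * 0.807 = 0.311502
Locus 5: 2 * 0.072 * 0.928 = 0.133632
Locus 6: 2 * 0.021 * 0.979 = 0.041118
Locus 7: 2 * 0.195 * 0.805 = 0.31395
Locus 8: 2 * 0.162 * 0.838 = 0.271512
Locus 9: 2 * 0.2 * 0.8 = 0.32
Locus 10: 2 * 0.119 * 0.881 = 0.209678
Locus 11: 2 * 0.037 * 0.963 = 0.071262
Locus 12: 2 * 0.054 * 0.946 = 0.102168
Locus 13: 2 * 0.119 * 0.881 = 0.209678
RMP = 1.032e-10

1.032e-10


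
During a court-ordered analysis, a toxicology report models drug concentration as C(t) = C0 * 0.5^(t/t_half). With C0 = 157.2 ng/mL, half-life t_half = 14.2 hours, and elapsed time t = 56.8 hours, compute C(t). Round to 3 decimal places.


Drug concentration decay:
Number of half-lives = t / t_half = 56.8 / 14.2 = 4
Decay factor = 0.5^4 = 0.0625
C(t) = 157.2 * 0.0625 = 9.825 ng/mL

9.825


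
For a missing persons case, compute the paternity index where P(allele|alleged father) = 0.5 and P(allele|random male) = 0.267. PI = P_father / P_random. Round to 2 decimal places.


Paternity Index calculation:
PI = P(allele|father) / P(allele|random)
PI = 0.5 / 0.267
PI = 1.87

1.87


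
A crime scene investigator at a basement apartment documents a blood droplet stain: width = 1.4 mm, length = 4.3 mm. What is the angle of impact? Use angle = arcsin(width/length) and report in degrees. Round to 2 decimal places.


Blood spatter impact angle calculation:
width / length = 1.4 / 4.3 = 0.325581
angle = arcsin(0.325581)
angle = 19.00 degrees

19.00


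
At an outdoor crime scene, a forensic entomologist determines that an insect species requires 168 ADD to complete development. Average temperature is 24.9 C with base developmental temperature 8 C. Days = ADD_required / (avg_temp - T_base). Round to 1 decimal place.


Insect development time:
Effective temperature = avg_temp - T_base = 24.9 - 8 = 16.9 C
Days = ADD / effective_temp = 168 / 16.9 = 9.9 days

9.9


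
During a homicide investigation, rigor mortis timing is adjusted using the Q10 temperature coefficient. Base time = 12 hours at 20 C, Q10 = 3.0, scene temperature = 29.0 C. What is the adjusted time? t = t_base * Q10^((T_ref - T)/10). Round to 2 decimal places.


Rigor mortis time adjustment:
Exponent = (T_ref - T_actual) / 10 = (20 - 29.0) / 10 = -0.9
Q10 factor = 3.0^-0.9 = 0.37204
t_adjusted = 12 * 0.37204 = 4.46 hours

4.46


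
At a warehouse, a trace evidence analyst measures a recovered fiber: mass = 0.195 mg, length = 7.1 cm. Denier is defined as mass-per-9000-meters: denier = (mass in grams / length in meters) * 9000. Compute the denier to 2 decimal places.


Denier calculation:
Mass in grams = 0.195 mg / 1000 = 0.000195 g
Length in meters = 7.1 cm / 100 = 0.071 m
Linear density = mass / length = 0.000195 / 0.071 = 0.00274648 g/m
Denier = (g/m) * 9000 = 0.00274648 * 9000 = 24.72

24.72


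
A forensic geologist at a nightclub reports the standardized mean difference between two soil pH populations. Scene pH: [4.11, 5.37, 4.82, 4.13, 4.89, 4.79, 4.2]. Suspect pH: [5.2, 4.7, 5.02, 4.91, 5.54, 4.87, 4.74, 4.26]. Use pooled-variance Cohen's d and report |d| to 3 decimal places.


Pooled-variance Cohen's d for soil pH comparison:
Scene mean = 32.31 / 7 = 4.615714
Suspect mean = 39.24 / 8 = 4.905
Scene sample variance s_s^2 = 0.230129
Suspect sample variance s_c^2 = 0.141429
Pooled variance = ((n_s-1)*s_s^2 + (n_c-1)*s_c^2) / (n_s + n_c - 2) = 0.182367
Pooled SD = sqrt(0.182367) = 0.427044
Mean difference = -0.289286
|d| = |-0.289286| / 0.427044 = 0.677

0.677


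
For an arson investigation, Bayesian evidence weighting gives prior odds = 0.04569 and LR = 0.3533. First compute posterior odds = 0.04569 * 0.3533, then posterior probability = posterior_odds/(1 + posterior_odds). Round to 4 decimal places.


Bayesian evidence evaluation:
Posterior odds = prior_odds * LR = 0.04569 * 0.3533 = 0.01614228
Posterior probability = posterior_odds / (1 + posterior_odds)
= 0.01614228 / (1 + 0.01614228)
= 0.01614228 / 1.01614228
= 0.0159

0.0159


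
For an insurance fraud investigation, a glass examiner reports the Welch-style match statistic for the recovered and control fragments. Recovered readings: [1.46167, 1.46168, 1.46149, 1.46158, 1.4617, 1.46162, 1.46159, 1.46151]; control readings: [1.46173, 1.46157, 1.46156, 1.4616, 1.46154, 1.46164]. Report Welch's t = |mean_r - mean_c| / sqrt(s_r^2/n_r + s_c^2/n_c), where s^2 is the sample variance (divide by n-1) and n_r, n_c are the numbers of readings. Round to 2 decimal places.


Welch's t-criterion for glass RI comparison:
Recovered mean = sum / n_r = 11.69284 / 8 = 1.461605
Control mean = sum / n_c = 8.76964 / 6 = 1.4616067
Recovered sample variance s_r^2 = 6.02857e-09
Control sample variance s_c^2 = 4.86667e-09
Welch SE (unpooled) = sqrt(s_r^2/n_r + s_c^2/n_c) = sqrt(7.53571e-10 + 8.11111e-10) = sqrt(1.56468e-09) = 3.9556e-05
|mean_r - mean_c| = 1.66667e-06
t = 1.66667e-06 / 3.9556e-05 = 0.04

0.04


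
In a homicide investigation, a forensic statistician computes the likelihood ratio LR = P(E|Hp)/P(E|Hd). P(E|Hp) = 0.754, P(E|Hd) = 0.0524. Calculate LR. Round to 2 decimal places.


Likelihood ratio calculation:
LR = P(E|Hp) / P(E|Hd)
LR = 0.754 / 0.0524
LR = 14.39

14.39


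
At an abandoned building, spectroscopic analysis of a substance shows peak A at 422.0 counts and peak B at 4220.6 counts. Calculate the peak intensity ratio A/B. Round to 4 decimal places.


Spectral peak ratio:
Peak A = 422.0 counts
Peak B = 4220.6 counts
Ratio = 422.0 / 4220.6 = 0.1000

0.1000


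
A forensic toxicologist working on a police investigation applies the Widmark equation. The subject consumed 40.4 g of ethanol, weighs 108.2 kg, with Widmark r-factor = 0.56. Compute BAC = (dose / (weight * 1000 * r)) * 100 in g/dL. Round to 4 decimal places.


Applying the Widmark formula:
BAC = (dose_g / (body_wt * 1000 * r)) * 100
Denominator = 108.2 * 1000 * 0.56 = 60592
BAC = (40.4 / 60592) * 100
BAC = 0.0667 g/dL

0.0667


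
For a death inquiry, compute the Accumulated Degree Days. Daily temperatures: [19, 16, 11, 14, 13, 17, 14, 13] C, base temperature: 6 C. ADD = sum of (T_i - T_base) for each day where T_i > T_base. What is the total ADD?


Computing ADD day by day:
Day 1: max(0, 19 - 6) = 13
Day 2: max(0, 16 - 6) = 10
Day 3: max(0, 11 - 6) = 5
Day 4: max(0, 14 - 6) = 8
Day 5: max(0, 13 - 6) = 7
Day 6: max(0, 17 - 6) = 11
Day 7: max(0, 14 - 6) = 8
Day 8: max(0, 13 - 6) = 7
Total ADD = 69

69


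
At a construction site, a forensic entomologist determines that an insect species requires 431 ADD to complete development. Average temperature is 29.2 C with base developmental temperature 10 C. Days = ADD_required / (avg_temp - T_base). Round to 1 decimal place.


Insect development time:
Effective temperature = avg_temp - T_base = 29.2 - 10 = 19.2 C
Days = ADD / effective_temp = 431 / 19.2 = 22.4 days

22.4


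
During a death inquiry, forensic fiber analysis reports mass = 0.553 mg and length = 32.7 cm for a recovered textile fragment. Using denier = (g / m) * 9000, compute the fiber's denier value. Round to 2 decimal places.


Denier calculation:
Mass in grams = 0.553 mg / 1000 = 0.000553 g
Length in meters = 32.7 cm / 100 = 0.327 m
Linear density = mass / length = 0.000553 / 0.327 = 0.00169113 g/m
Denier = (g/m) * 9000 = 0.00169113 * 9000 = 15.22

15.22


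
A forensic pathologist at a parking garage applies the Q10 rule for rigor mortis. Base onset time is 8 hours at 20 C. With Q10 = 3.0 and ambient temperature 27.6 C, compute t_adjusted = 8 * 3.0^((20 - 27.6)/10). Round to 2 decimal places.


Rigor mortis time adjustment:
Exponent = (T_ref - T_actual) / 10 = (20 - 27.6) / 10 = -0.76
Q10 factor = 3.0^-0.76 = 0.4339
t_adjusted = 8 * 0.4339 = 3.47 hours

3.47


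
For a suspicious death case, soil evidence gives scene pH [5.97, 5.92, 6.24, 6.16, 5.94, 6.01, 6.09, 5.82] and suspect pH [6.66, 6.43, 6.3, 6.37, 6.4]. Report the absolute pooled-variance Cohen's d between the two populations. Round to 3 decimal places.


Pooled-variance Cohen's d for soil pH comparison:
Scene mean = 48.15 / 8 = 6.01875
Suspect mean = 32.16 / 5 = 6.432
Scene sample variance s_s^2 = 0.018841
Suspect sample variance s_c^2 = 0.01857
Pooled variance = ((n_s-1)*s_s^2 + (n_c-1)*s_c^2) / (n_s + n_c - 2) = 0.018743
Pooled SD = sqrt(0.018743) = 0.136905
Mean difference = -0.41325
|d| = |-0.41325| / 0.136905 = 3.019

3.019


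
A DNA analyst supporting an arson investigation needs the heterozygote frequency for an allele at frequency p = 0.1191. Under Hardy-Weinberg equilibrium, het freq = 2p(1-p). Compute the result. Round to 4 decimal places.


Hardy-Weinberg heterozygote frequency:
q = 1 - p = 1 - 0.1191 = 0.8809
2pq = 2 * 0.1191 * 0.8809 = 0.2098

0.2098


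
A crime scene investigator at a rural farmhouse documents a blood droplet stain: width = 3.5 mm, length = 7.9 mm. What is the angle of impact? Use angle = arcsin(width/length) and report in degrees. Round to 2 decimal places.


Blood spatter impact angle calculation:
width / length = 3.5 / 7.9 = 0.443038
angle = arcsin(0.443038)
angle = 26.30 degrees

26.30


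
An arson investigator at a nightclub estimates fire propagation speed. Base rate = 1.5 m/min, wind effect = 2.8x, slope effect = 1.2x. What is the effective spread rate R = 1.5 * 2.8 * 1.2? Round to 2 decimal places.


Fire spread rate calculation:
R = R0 * wind_factor * slope_factor
= 1.5 * 2.8 * 1.2
= 4.2 * 1.2
= 5.04 m/min

5.04


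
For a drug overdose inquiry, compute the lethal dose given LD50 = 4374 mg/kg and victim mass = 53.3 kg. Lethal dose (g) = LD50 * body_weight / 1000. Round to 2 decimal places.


Lethal dose calculation:
Lethal dose = LD50 * body_weight / 1000
= 4374 * 53.3 / 1000
= 233134.2 / 1000
= 233.13 g

233.13


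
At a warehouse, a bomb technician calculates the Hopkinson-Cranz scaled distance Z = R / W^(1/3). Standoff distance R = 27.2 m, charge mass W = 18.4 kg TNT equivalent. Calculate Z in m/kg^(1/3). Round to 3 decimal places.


Scaled distance calculation:
W^(1/3) = 18.4^(1/3) = 2.640012
Z = R / W^(1/3) = 27.2 / 2.640012
Z = 10.303 m/kg^(1/3)

10.303


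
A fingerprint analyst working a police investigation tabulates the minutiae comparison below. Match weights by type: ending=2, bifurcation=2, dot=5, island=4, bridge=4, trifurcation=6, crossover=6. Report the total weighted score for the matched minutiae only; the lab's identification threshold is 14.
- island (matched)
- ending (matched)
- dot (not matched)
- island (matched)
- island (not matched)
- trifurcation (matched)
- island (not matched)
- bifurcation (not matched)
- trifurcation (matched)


Weighted minutiae match score:
  island: matched, +4 (running total 4)
  ending: matched, +2 (running total 6)
  dot: not matched, +0
  island: matched, +4 (running total 10)
  island: not matched, +0
  trifurcation: matched, +6 (running total 16)
  island: not matched, +0
  bifurcation: not matched, +0
  trifurcation: matched, +6 (running total 22)
Total score = 22
Threshold = 14; verdict = identification

22


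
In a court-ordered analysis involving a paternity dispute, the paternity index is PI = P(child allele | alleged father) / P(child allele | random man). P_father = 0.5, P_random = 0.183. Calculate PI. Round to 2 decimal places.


Paternity Index calculation:
PI = P(allele|father) / P(allele|random)
PI = 0.5 / 0.183
PI = 2.73

2.73


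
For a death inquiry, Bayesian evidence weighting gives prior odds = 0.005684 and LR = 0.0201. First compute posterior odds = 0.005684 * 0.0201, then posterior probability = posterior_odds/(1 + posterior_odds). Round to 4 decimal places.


Bayesian evidence evaluation:
Posterior odds = prior_odds * LR = 0.005684 * 0.0201 = 0.0001142484
Posterior probability = posterior_odds / (1 + posterior_odds)
= 0.0001142484 / (1 + 0.0001142484)
= 0.0001142484 / 1.0001142484
= 0.0001

0.0001


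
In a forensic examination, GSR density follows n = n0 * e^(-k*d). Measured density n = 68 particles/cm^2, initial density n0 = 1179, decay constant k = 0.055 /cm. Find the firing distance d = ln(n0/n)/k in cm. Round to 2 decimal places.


GSR distance calculation:
n0/n = 1179 / 68 = 17.338235
ln(n0/n) = 2.852914
d = 2.852914 / 0.055 = 51.87 cm

51.87


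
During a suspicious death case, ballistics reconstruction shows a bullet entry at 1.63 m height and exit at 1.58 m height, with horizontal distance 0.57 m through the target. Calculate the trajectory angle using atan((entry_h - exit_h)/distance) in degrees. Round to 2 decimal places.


Bullet trajectory angle:
Height difference = 1.63 - 1.58 = 0.05 m
angle = atan(0.05 / 0.57)
angle = atan(0.087719)
angle = 5.01 degrees

5.01


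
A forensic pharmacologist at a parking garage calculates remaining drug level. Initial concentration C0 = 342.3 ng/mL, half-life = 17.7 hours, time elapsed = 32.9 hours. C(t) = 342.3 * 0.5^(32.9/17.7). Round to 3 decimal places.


Drug concentration decay:
Number of half-lives = t / t_half = 32.9 / 17.7 = 1.858757
Decay factor = 0.5^1.858757 = 0.27571373
C(t) = 342.3 * 0.27571373 = 94.377 ng/mL

94.377


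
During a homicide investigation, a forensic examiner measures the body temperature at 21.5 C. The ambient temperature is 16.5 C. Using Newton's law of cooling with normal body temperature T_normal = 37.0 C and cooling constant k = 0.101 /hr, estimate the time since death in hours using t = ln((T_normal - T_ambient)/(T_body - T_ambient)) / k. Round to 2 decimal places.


Using Newton's law of cooling:
t = ln((T_normal - T_ambient) / (T_body - T_ambient)) / k
T_normal - T_ambient = 20.5
T_body - T_ambient = 5.0
Ratio = 4.1
ln(ratio) = 1.410987
t = 1.410987 / 0.101 = 13.97 hours

13.97


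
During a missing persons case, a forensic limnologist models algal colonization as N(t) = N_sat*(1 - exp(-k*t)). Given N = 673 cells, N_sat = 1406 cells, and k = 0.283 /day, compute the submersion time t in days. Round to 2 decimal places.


PMSI from diatom colonization curve:
N / N_sat = 673 / 1406 = 0.478663
1 - N/N_sat = 0.521337
ln(1 - N/N_sat) = -0.651359
t = -ln(1 - N/N_sat) / k = -(-0.651359) / 0.283 = 2.30 days

2.30


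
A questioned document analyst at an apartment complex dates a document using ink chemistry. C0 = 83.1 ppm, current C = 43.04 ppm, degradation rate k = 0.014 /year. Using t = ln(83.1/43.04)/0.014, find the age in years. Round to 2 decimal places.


Document age estimation:
C0/C = 83.1 / 43.04 = 1.930762
ln(C0/C) = 0.657915
t = 0.657915 / 0.014 = 46.99 years

46.99


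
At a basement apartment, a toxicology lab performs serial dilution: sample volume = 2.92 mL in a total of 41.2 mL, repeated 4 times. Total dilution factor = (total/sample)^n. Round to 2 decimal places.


Dilution factor calculation:
Single dilution = V_total / V_sample = 41.2 / 2.92 ≈ 14.109589
Number of dilutions = 4
Total DF = (41.2 / 2.92)^4 (full precision, rounded at the end) = 39633.05

39633.05


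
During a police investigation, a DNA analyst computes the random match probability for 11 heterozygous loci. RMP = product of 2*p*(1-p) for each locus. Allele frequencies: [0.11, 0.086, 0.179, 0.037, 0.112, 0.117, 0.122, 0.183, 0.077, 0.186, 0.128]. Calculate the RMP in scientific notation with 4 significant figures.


Computing RMP for 11 loci:
Locus 1: 2 * 0.11 * 0.89 = 0.1958
Locus 2: 2 * 0.086 * 0.914 = 0.157208
Locus 3: 2 * 0.179 * 0.821 = 0.293918
Locus 4: 2 * 0.037 * 0.963 = 0.071262
Locus 5: 2 * 0.112 * 0.888 = 0.198912
Locus 6: 2 * 0.117 * 0.883 = 0.206622
Locus 7: 2 * 0.122 * 0.878 = 0.214232
Locus 8: 2 * 0.183 * 0.817 = 0.299022
Locus 9: 2 * 0.077 * 0.923 = 0.142142
Locus 10: 2 * 0.186 * 0.814 = 0.302808
Locus 11: 2 * 0.128 * 0.872 = 0.223232
RMP = 1.631e-08

1.631e-08


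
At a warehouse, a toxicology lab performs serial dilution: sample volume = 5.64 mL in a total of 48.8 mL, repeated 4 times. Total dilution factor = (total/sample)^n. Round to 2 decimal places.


Dilution factor calculation:
Single dilution = V_total / V_sample = 48.8 / 5.64 ≈ 8.652482
Number of dilutions = 4
Total DF = (48.8 / 5.64)^4 (full precision, rounded at the end) = 5604.84

5604.84


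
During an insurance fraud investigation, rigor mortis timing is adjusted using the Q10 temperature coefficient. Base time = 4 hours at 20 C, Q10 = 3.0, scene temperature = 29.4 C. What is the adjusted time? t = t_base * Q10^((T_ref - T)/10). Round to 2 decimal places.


Rigor mortis time adjustment:
Exponent = (T_ref - T_actual) / 10 = (20 - 29.4) / 10 = -0.94
Q10 factor = 3.0^-0.94 = 0.35605
t_adjusted = 4 * 0.35605 = 1.42 hours

1.42
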